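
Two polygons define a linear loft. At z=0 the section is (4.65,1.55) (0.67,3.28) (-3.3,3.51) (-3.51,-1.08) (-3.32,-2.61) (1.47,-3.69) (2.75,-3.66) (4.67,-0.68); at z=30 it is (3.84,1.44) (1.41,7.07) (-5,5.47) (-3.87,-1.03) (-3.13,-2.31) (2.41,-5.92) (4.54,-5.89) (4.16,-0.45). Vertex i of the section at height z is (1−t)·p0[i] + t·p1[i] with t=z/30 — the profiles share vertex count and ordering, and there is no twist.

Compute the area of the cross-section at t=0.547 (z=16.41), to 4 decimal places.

Area at t=0.547: 66.5554

Cross-section at t=0.547: each vertex is (1-t)·p0[i] + t·p1[i].
  v1: (1-0.547)·(4.65,1.55) + 0.547·(3.84,1.44) = (4.2069,1.4898)
  v2: (1-0.547)·(0.67,3.28) + 0.547·(1.41,7.07) = (1.0748,5.3531)
  v3: (1-0.547)·(-3.3,3.51) + 0.547·(-5,5.47) = (-4.2299,4.5821)
  v4: (1-0.547)·(-3.51,-1.08) + 0.547·(-3.87,-1.03) = (-3.7069,-1.0527)
  v5: (1-0.547)·(-3.32,-2.61) + 0.547·(-3.13,-2.31) = (-3.2161,-2.4459)
  v6: (1-0.547)·(1.47,-3.69) + 0.547·(2.41,-5.92) = (1.9842,-4.9098)
  v7: (1-0.547)·(2.75,-3.66) + 0.547·(4.54,-5.89) = (3.7291,-4.8798)
  v8: (1-0.547)·(4.67,-0.68) + 0.547·(4.16,-0.45) = (4.3910,-0.5542)
Shoelace sum Σ(x_i·y_{i+1} − x_{i+1}·y_i):
  i=1: 4.2069·5.3531 − 1.0748·1.4898 = +20.9190 (running +20.9190)
  i=2: 1.0748·4.5821 − -4.2299·5.3531 = +27.5680 (running +48.4870)
  i=3: -4.2299·-1.0527 − -3.7069·4.5821 = +21.4382 (running +69.9251)
  i=4: -3.7069·-2.4459 − -3.2161·-1.0527 = +5.6814 (running +75.6065)
  i=5: -3.2161·-4.9098 − 1.9842·-2.4459 = +20.6434 (running +96.2499)
  i=6: 1.9842·-4.8798 − 3.7291·-4.9098 = +8.6269 (running +104.8768)
  i=7: 3.7291·-0.5542 − 4.3910·-4.8798 = +19.3607 (running +124.2375)
  i=8: 4.3910·1.4898 − 4.2069·-0.5542 = +8.8733 (running +133.1109)
Area = |Σ|/2 = |133.1109|/2 = 66.5554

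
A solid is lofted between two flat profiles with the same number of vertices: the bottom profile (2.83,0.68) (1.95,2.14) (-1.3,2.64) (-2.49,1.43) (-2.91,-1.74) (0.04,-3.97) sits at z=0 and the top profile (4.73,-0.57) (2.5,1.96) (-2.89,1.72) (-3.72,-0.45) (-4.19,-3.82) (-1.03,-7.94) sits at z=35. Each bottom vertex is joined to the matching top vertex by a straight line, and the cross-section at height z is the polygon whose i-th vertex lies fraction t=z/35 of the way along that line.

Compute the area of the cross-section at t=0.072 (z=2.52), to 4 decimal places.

Area at t=0.072: 26.0710

Cross-section at t=0.072: each vertex is (1-t)·p0[i] + t·p1[i].
  v1: (1-0.072)·(2.83,0.68) + 0.072·(4.73,-0.57) = (2.9668,0.5900)
  v2: (1-0.072)·(1.95,2.14) + 0.072·(2.5,1.96) = (1.9896,2.1270)
  v3: (1-0.072)·(-1.3,2.64) + 0.072·(-2.89,1.72) = (-1.4145,2.5738)
  v4: (1-0.072)·(-2.49,1.43) + 0.072·(-3.72,-0.45) = (-2.5786,1.2946)
  v5: (1-0.072)·(-2.91,-1.74) + 0.072·(-4.19,-3.82) = (-3.0022,-1.8898)
  v6: (1-0.072)·(0.04,-3.97) + 0.072·(-1.03,-7.94) = (-0.0370,-4.2558)
Shoelace sum Σ(x_i·y_{i+1} − x_{i+1}·y_i):
  i=1: 2.9668·2.1270 − 1.9896·0.5900 = +5.1366 (running +5.1366)
  i=2: 1.9896·2.5738 − -1.4145·2.1270 = +8.1294 (running +13.2660)
  i=3: -1.4145·1.2946 − -2.5786·2.5738 = +4.8054 (running +18.0714)
  i=4: -2.5786·-1.8898 − -3.0022·1.2946 = +8.7596 (running +26.8310)
  i=5: -3.0022·-4.2558 − -0.0370·-1.8898 = +12.7067 (running +39.5377)
  i=6: -0.0370·0.5900 − 2.9668·-4.2558 = +12.6044 (running +52.1421)
Area = |Σ|/2 = |52.1421|/2 = 26.0710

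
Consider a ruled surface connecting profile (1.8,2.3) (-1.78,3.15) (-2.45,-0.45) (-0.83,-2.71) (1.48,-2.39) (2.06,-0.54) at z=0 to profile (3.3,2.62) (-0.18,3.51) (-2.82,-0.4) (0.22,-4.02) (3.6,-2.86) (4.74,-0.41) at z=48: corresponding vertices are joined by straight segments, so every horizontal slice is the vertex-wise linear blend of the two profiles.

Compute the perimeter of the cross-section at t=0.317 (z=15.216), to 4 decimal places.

Perimeter at t=0.317: 18.8235

Cross-section at t=0.317: each vertex is (1-t)·p0[i] + t·p1[i].
  v1: (1-0.317)·(1.8,2.3) + 0.317·(3.3,2.62) = (2.2755,2.4014)
  v2: (1-0.317)·(-1.78,3.15) + 0.317·(-0.18,3.51) = (-1.2728,3.2641)
  v3: (1-0.317)·(-2.45,-0.45) + 0.317·(-2.82,-0.4) = (-2.5673,-0.4342)
  v4: (1-0.317)·(-0.83,-2.71) + 0.317·(0.22,-4.02) = (-0.4971,-3.1253)
  v5: (1-0.317)·(1.48,-2.39) + 0.317·(3.6,-2.86) = (2.1520,-2.5390)
  v6: (1-0.317)·(2.06,-0.54) + 0.317·(4.74,-0.41) = (2.9096,-0.4988)
Perimeter = Σ |v_{i+1} − v_i|:
  edge 1→2: √(-3.5483² + 0.8627²) = 3.6517 (running 3.6517)
  edge 2→3: √(-1.2945² + -3.6983²) = 3.9183 (running 7.5699)
  edge 3→4: √(2.0701² + -2.6911²) = 3.3952 (running 10.9652)
  edge 4→5: √(2.6492² + 0.5863²) = 2.7133 (running 13.6785)
  edge 5→6: √(0.7575² + 2.0402²) = 2.1763 (running 15.8548)
  edge 6→1: √(-0.6341² + 2.9002²) = 2.9687 (running 18.8235)
Perimeter = 18.8235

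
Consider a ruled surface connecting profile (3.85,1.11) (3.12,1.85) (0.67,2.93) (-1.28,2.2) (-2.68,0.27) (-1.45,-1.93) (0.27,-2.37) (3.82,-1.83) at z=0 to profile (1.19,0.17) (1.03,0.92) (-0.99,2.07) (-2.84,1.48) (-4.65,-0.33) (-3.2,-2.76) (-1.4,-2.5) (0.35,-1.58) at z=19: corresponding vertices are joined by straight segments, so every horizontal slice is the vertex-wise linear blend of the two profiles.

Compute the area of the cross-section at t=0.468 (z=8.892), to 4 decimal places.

Area at t=0.468: 22.1168

Cross-section at t=0.468: each vertex is (1-t)·p0[i] + t·p1[i].
  v1: (1-0.468)·(3.85,1.11) + 0.468·(1.19,0.17) = (2.6051,0.6701)
  v2: (1-0.468)·(3.12,1.85) + 0.468·(1.03,0.92) = (2.1419,1.4148)
  v3: (1-0.468)·(0.67,2.93) + 0.468·(-0.99,2.07) = (-0.1069,2.5275)
  v4: (1-0.468)·(-1.28,2.2) + 0.468·(-2.84,1.48) = (-2.0101,1.8630)
  v5: (1-0.468)·(-2.68,0.27) + 0.468·(-4.65,-0.33) = (-3.6020,-0.0108)
  v6: (1-0.468)·(-1.45,-1.93) + 0.468·(-3.2,-2.76) = (-2.2690,-2.3184)
  v7: (1-0.468)·(0.27,-2.37) + 0.468·(-1.4,-2.5) = (-0.5116,-2.4308)
  v8: (1-0.468)·(3.82,-1.83) + 0.468·(0.35,-1.58) = (2.1960,-1.7130)
Shoelace sum Σ(x_i·y_{i+1} − x_{i+1}·y_i):
  i=1: 2.6051·1.4148 − 2.1419·0.6701 = +2.2504 (running +2.2504)
  i=2: 2.1419·2.5275 − -0.1069·1.4148 = +5.5649 (running +7.8152)
  i=3: -0.1069·1.8630 − -2.0101·2.5275 = +4.8814 (running +12.6966)
  i=4: -2.0101·-0.0108 − -3.6020·1.8630 = +6.7323 (running +19.4289)
  i=5: -3.6020·-2.3184 − -2.2690·-0.0108 = +8.3264 (running +27.7554)
  i=6: -2.2690·-2.4308 − -0.5116·-2.3184 = +4.3296 (running +32.0849)
  i=7: -0.5116·-1.7130 − 2.1960·-2.4308 = +6.2145 (running +38.2994)
  i=8: 2.1960·0.6701 − 2.6051·-1.7130 = +5.9341 (running +44.2335)
Area = |Σ|/2 = |44.2335|/2 = 22.1168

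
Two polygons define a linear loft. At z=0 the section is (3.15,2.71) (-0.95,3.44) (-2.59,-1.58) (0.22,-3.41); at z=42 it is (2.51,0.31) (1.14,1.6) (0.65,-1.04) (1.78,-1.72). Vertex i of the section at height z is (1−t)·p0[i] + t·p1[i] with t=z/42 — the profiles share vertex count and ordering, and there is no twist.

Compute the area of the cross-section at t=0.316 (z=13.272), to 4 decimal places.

Cross-section at t=0.316: each vertex is (1-t)·p0[i] + t·p1[i].
  v1: (1-0.316)·(3.15,2.71) + 0.316·(2.51,0.31) = (2.9478,1.9516)
  v2: (1-0.316)·(-0.95,3.44) + 0.316·(1.14,1.6) = (-0.2896,2.8586)
  v3: (1-0.316)·(-2.59,-1.58) + 0.316·(0.65,-1.04) = (-1.5662,-1.4094)
  v4: (1-0.316)·(0.22,-3.41) + 0.316·(1.78,-1.72) = (0.7130,-2.8760)
Shoelace sum Σ(x_i·y_{i+1} − x_{i+1}·y_i):
  i=1: 2.9478·2.8586 − -0.2896·1.9516 = +8.9915 (running +8.9915)
  i=2: -0.2896·-1.4094 − -1.5662·2.8586 = +4.8851 (running +13.8765)
  i=3: -1.5662·-2.8760 − 0.7130·-1.4094 = +5.5090 (running +19.3855)
  i=4: 0.7130·1.9516 − 2.9478·-2.8760 = +9.8691 (running +29.2546)
Area = |Σ|/2 = |29.2546|/2 = 14.6273

Area at t=0.316: 14.6273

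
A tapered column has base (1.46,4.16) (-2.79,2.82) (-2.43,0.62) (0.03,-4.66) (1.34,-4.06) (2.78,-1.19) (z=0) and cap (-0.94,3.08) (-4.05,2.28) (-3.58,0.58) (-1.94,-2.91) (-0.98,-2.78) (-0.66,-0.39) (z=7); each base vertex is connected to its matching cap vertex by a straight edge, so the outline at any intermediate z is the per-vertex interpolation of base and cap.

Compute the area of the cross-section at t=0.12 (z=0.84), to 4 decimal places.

Cross-section at t=0.12: each vertex is (1-t)·p0[i] + t·p1[i].
  v1: (1-0.12)·(1.46,4.16) + 0.12·(-0.94,3.08) = (1.1720,4.0304)
  v2: (1-0.12)·(-2.79,2.82) + 0.12·(-4.05,2.28) = (-2.9412,2.7552)
  v3: (1-0.12)·(-2.43,0.62) + 0.12·(-3.58,0.58) = (-2.5680,0.6152)
  v4: (1-0.12)·(0.03,-4.66) + 0.12·(-1.94,-2.91) = (-0.2064,-4.4500)
  v5: (1-0.12)·(1.34,-4.06) + 0.12·(-0.98,-2.78) = (1.0616,-3.9064)
  v6: (1-0.12)·(2.78,-1.19) + 0.12·(-0.66,-0.39) = (2.3672,-1.0940)
Shoelace sum Σ(x_i·y_{i+1} − x_{i+1}·y_i):
  i=1: 1.1720·2.7552 − -2.9412·4.0304 = +15.0833 (running +15.0833)
  i=2: -2.9412·0.6152 − -2.5680·2.7552 = +5.2659 (running +20.3492)
  i=3: -2.5680·-4.4500 − -0.2064·0.6152 = +11.5546 (running +31.9038)
  i=4: -0.2064·-3.9064 − 1.0616·-4.4500 = +5.5304 (running +37.4342)
  i=5: 1.0616·-1.0940 − 2.3672·-3.9064 = +8.0858 (running +45.5201)
  i=6: 2.3672·4.0304 − 1.1720·-1.0940 = +10.8229 (running +56.3430)
Area = |Σ|/2 = |56.3430|/2 = 28.1715

Area at t=0.12: 28.1715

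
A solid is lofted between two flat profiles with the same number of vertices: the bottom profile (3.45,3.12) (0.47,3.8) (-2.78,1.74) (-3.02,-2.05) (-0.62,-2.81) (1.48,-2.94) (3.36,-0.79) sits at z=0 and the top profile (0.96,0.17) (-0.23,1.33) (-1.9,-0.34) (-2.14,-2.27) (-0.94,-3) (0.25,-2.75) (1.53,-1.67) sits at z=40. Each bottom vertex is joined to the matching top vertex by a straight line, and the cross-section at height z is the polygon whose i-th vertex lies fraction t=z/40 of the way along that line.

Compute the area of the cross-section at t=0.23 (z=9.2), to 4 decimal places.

Cross-section at t=0.23: each vertex is (1-t)·p0[i] + t·p1[i].
  v1: (1-0.23)·(3.45,3.12) + 0.23·(0.96,0.17) = (2.8773,2.4415)
  v2: (1-0.23)·(0.47,3.8) + 0.23·(-0.23,1.33) = (0.3090,3.2319)
  v3: (1-0.23)·(-2.78,1.74) + 0.23·(-1.9,-0.34) = (-2.5776,1.2616)
  v4: (1-0.23)·(-3.02,-2.05) + 0.23·(-2.14,-2.27) = (-2.8176,-2.1006)
  v5: (1-0.23)·(-0.62,-2.81) + 0.23·(-0.94,-3) = (-0.6936,-2.8537)
  v6: (1-0.23)·(1.48,-2.94) + 0.23·(0.25,-2.75) = (1.1971,-2.8963)
  v7: (1-0.23)·(3.36,-0.79) + 0.23·(1.53,-1.67) = (2.9391,-0.9924)
Shoelace sum Σ(x_i·y_{i+1} − x_{i+1}·y_i):
  i=1: 2.8773·3.2319 − 0.3090·2.4415 = +8.5447 (running +8.5447)
  i=2: 0.3090·1.2616 − -2.5776·3.2319 = +8.7204 (running +17.2651)
  i=3: -2.5776·-2.1006 − -2.8176·1.2616 = +8.9692 (running +26.2343)
  i=4: -2.8176·-2.8537 − -0.6936·-2.1006 = +6.5836 (running +32.8179)
  i=5: -0.6936·-2.8963 − 1.1971·-2.8537 = +5.4250 (running +38.2429)
  i=6: 1.1971·-0.9924 − 2.9391·-2.8963 = +7.3245 (running +45.5675)
  i=7: 2.9391·2.4415 − 2.8773·-0.9924 = +10.0312 (running +55.5987)
Area = |Σ|/2 = |55.5987|/2 = 27.7993

Area at t=0.23: 27.7993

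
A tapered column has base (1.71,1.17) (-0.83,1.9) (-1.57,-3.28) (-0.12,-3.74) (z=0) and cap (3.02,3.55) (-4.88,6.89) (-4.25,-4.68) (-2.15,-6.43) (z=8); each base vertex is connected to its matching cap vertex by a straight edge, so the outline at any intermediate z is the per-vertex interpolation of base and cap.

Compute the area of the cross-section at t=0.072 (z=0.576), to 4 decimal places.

Area at t=0.072: 13.0658

Cross-section at t=0.072: each vertex is (1-t)·p0[i] + t·p1[i].
  v1: (1-0.072)·(1.71,1.17) + 0.072·(3.02,3.55) = (1.8043,1.3414)
  v2: (1-0.072)·(-0.83,1.9) + 0.072·(-4.88,6.89) = (-1.1216,2.2593)
  v3: (1-0.072)·(-1.57,-3.28) + 0.072·(-4.25,-4.68) = (-1.7630,-3.3808)
  v4: (1-0.072)·(-0.12,-3.74) + 0.072·(-2.15,-6.43) = (-0.2662,-3.9337)
Shoelace sum Σ(x_i·y_{i+1} − x_{i+1}·y_i):
  i=1: 1.8043·2.2593 − -1.1216·1.3414 = +5.5809 (running +5.5809)
  i=2: -1.1216·-3.3808 − -1.7630·2.2593 = +7.7749 (running +13.3559)
  i=3: -1.7630·-3.9337 − -0.2662·-3.3808 = +6.0351 (running +19.3909)
  i=4: -0.2662·1.3414 − 1.8043·-3.9337 = +6.7406 (running +26.1315)
Area = |Σ|/2 = |26.1315|/2 = 13.0658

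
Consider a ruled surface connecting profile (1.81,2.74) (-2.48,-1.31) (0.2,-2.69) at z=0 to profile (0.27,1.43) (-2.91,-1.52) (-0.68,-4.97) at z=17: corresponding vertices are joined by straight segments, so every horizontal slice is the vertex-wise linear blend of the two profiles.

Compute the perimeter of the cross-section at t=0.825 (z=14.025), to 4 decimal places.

Perimeter at t=0.825: 14.7871

Cross-section at t=0.825: each vertex is (1-t)·p0[i] + t·p1[i].
  v1: (1-0.825)·(1.81,2.74) + 0.825·(0.27,1.43) = (0.5395,1.6593)
  v2: (1-0.825)·(-2.48,-1.31) + 0.825·(-2.91,-1.52) = (-2.8348,-1.4832)
  v3: (1-0.825)·(0.2,-2.69) + 0.825·(-0.68,-4.97) = (-0.5260,-4.5710)
Perimeter = Σ |v_{i+1} − v_i|:
  edge 1→2: √(-3.3742² + -3.1425²) = 4.6110 (running 4.6110)
  edge 2→3: √(2.3087² + -3.0877²) = 3.8555 (running 8.4664)
  edge 3→1: √(1.0655² + 6.2302²) = 6.3207 (running 14.7871)
Perimeter = 14.7871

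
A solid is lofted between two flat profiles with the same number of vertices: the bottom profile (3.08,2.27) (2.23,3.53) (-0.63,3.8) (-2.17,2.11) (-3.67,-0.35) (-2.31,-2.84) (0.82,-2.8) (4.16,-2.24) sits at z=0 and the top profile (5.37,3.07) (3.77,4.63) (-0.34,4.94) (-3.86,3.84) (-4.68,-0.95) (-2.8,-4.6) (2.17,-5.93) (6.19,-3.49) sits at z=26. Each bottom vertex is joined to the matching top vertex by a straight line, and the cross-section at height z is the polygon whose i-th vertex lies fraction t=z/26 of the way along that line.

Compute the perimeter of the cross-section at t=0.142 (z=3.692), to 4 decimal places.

Perimeter at t=0.142: 25.0779

Cross-section at t=0.142: each vertex is (1-t)·p0[i] + t·p1[i].
  v1: (1-0.142)·(3.08,2.27) + 0.142·(5.37,3.07) = (3.4052,2.3836)
  v2: (1-0.142)·(2.23,3.53) + 0.142·(3.77,4.63) = (2.4487,3.6862)
  v3: (1-0.142)·(-0.63,3.8) + 0.142·(-0.34,4.94) = (-0.5888,3.9619)
  v4: (1-0.142)·(-2.17,2.11) + 0.142·(-3.86,3.84) = (-2.4100,2.3557)
  v5: (1-0.142)·(-3.67,-0.35) + 0.142·(-4.68,-0.95) = (-3.8134,-0.4352)
  v6: (1-0.142)·(-2.31,-2.84) + 0.142·(-2.8,-4.6) = (-2.3796,-3.0899)
  v7: (1-0.142)·(0.82,-2.8) + 0.142·(2.17,-5.93) = (1.0117,-3.2445)
  v8: (1-0.142)·(4.16,-2.24) + 0.142·(6.19,-3.49) = (4.4483,-2.4175)
Perimeter = Σ |v_{i+1} − v_i|:
  edge 1→2: √(-0.9565² + 1.3026²) = 1.6161 (running 1.6161)
  edge 2→3: √(-3.0375² + 0.2757²) = 3.0500 (running 4.6660)
  edge 3→4: √(-1.8212² + -1.6062²) = 2.4283 (running 7.0943)
  edge 4→5: √(-1.4034² + -2.7909²) = 3.1239 (running 10.2182)
  edge 5→6: √(1.4338² + -2.6547²) = 3.0172 (running 13.2354)
  edge 6→7: √(3.3913² + -0.1545²) = 3.3948 (running 16.6302)
  edge 7→8: √(3.4366² + 0.8270²) = 3.5347 (running 20.1648)
  edge 8→1: √(-1.0431² + 4.8011²) = 4.9131 (running 25.0779)
Perimeter = 25.0779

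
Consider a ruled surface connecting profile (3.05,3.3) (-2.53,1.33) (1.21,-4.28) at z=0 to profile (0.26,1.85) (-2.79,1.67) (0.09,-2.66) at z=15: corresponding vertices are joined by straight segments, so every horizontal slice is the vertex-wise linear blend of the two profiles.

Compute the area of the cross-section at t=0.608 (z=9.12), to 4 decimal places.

Cross-section at t=0.608: each vertex is (1-t)·p0[i] + t·p1[i].
  v1: (1-0.608)·(3.05,3.3) + 0.608·(0.26,1.85) = (1.3537,2.4184)
  v2: (1-0.608)·(-2.53,1.33) + 0.608·(-2.79,1.67) = (-2.6881,1.5367)
  v3: (1-0.608)·(1.21,-4.28) + 0.608·(0.09,-2.66) = (0.5290,-3.2950)
Shoelace sum Σ(x_i·y_{i+1} − x_{i+1}·y_i):
  i=1: 1.3537·1.5367 − -2.6881·2.4184 = +8.5811 (running +8.5811)
  i=2: -2.6881·-3.2950 − 0.5290·1.5367 = +8.0443 (running +16.6254)
  i=3: 0.5290·2.4184 − 1.3537·-3.2950 = +5.7399 (running +22.3653)
Area = |Σ|/2 = |22.3653|/2 = 11.1826

Area at t=0.608: 11.1826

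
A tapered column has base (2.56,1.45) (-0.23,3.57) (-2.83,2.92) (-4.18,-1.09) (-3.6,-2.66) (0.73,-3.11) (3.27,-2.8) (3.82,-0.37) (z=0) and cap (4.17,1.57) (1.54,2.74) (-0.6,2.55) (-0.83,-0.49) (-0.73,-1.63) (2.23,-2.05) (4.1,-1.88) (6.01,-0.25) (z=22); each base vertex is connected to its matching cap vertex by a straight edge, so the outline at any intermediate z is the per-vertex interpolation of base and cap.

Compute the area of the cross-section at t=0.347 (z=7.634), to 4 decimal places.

Area at t=0.347: 33.5480

Cross-section at t=0.347: each vertex is (1-t)·p0[i] + t·p1[i].
  v1: (1-0.347)·(2.56,1.45) + 0.347·(4.17,1.57) = (3.1187,1.4916)
  v2: (1-0.347)·(-0.23,3.57) + 0.347·(1.54,2.74) = (0.3842,3.2820)
  v3: (1-0.347)·(-2.83,2.92) + 0.347·(-0.6,2.55) = (-2.0562,2.7916)
  v4: (1-0.347)·(-4.18,-1.09) + 0.347·(-0.83,-0.49) = (-3.0175,-0.8818)
  v5: (1-0.347)·(-3.6,-2.66) + 0.347·(-0.73,-1.63) = (-2.6041,-2.3026)
  v6: (1-0.347)·(0.73,-3.11) + 0.347·(2.23,-2.05) = (1.2505,-2.7422)
  v7: (1-0.347)·(3.27,-2.8) + 0.347·(4.1,-1.88) = (3.5580,-2.4808)
  v8: (1-0.347)·(3.82,-0.37) + 0.347·(6.01,-0.25) = (4.5799,-0.3284)
Shoelace sum Σ(x_i·y_{i+1} − x_{i+1}·y_i):
  i=1: 3.1187·3.2820 − 0.3842·1.4916 = +9.6624 (running +9.6624)
  i=2: 0.3842·2.7916 − -2.0562·3.2820 = +7.8209 (running +17.4833)
  i=3: -2.0562·-0.8818 − -3.0175·2.7916 = +10.2370 (running +27.7202)
  i=4: -3.0175·-2.3026 − -2.6041·-0.8818 = +4.6519 (running +32.3721)
  i=5: -2.6041·-2.7422 − 1.2505·-2.3026 = +10.0203 (running +42.3924)
  i=6: 1.2505·-2.4808 − 3.5580·-2.7422 = +6.6545 (running +49.0470)
  i=7: 3.5580·-0.3284 − 4.5799·-2.4808 = +10.1934 (running +59.2404)
  i=8: 4.5799·1.4916 − 3.1187·-0.3284 = +7.8557 (running +67.0960)
Area = |Σ|/2 = |67.0960|/2 = 33.5480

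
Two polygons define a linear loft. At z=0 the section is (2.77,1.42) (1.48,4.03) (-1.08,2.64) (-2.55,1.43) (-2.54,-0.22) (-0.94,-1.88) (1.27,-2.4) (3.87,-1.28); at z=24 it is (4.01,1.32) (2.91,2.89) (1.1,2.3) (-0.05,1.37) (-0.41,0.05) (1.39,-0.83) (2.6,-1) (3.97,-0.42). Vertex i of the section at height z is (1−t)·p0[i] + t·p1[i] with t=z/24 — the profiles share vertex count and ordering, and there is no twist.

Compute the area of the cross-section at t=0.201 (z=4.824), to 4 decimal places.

Cross-section at t=0.201: each vertex is (1-t)·p0[i] + t·p1[i].
  v1: (1-0.201)·(2.77,1.42) + 0.201·(4.01,1.32) = (3.0192,1.3999)
  v2: (1-0.201)·(1.48,4.03) + 0.201·(2.91,2.89) = (1.7674,3.8009)
  v3: (1-0.201)·(-1.08,2.64) + 0.201·(1.1,2.3) = (-0.6418,2.5717)
  v4: (1-0.201)·(-2.55,1.43) + 0.201·(-0.05,1.37) = (-2.0475,1.4179)
  v5: (1-0.201)·(-2.54,-0.22) + 0.201·(-0.41,0.05) = (-2.1119,-0.1657)
  v6: (1-0.201)·(-0.94,-1.88) + 0.201·(1.39,-0.83) = (-0.4717,-1.6689)
  v7: (1-0.201)·(1.27,-2.4) + 0.201·(2.6,-1) = (1.5373,-2.1186)
  v8: (1-0.201)·(3.87,-1.28) + 0.201·(3.97,-0.42) = (3.8901,-1.1071)
Shoelace sum Σ(x_i·y_{i+1} − x_{i+1}·y_i):
  i=1: 3.0192·3.8009 − 1.7674·1.3999 = +9.0015 (running +9.0015)
  i=2: 1.7674·2.5717 − -0.6418·3.8009 = +6.9847 (running +15.9862)
  i=3: -0.6418·1.4179 − -2.0475·2.5717 = +4.3554 (running +20.3416)
  i=4: -2.0475·-0.1657 − -2.1119·1.4179 = +3.3338 (running +23.6754)
  i=5: -2.1119·-1.6689 − -0.4717·-0.1657 = +3.4464 (running +27.1219)
  i=6: -0.4717·-2.1186 − 1.5373·-1.6689 = +3.5650 (running +30.6869)
  i=7: 1.5373·-1.1071 − 3.8901·-2.1186 = +6.5395 (running +37.2264)
  i=8: 3.8901·1.3999 − 3.0192·-1.1071 = +8.7885 (running +46.0149)
Area = |Σ|/2 = |46.0149|/2 = 23.0074

Area at t=0.201: 23.0074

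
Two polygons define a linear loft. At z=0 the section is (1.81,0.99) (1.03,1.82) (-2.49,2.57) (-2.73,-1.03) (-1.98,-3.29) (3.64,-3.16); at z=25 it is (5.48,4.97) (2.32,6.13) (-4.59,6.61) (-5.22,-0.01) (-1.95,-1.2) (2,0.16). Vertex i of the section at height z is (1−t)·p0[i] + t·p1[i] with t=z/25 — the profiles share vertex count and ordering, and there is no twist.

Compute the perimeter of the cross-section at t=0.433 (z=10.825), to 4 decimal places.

Cross-section at t=0.433: each vertex is (1-t)·p0[i] + t·p1[i].
  v1: (1-0.433)·(1.81,0.99) + 0.433·(5.48,4.97) = (3.3991,2.7133)
  v2: (1-0.433)·(1.03,1.82) + 0.433·(2.32,6.13) = (1.5886,3.6862)
  v3: (1-0.433)·(-2.49,2.57) + 0.433·(-4.59,6.61) = (-3.3993,4.3193)
  v4: (1-0.433)·(-2.73,-1.03) + 0.433·(-5.22,-0.01) = (-3.8082,-0.5883)
  v5: (1-0.433)·(-1.98,-3.29) + 0.433·(-1.95,-1.2) = (-1.9670,-2.3850)
  v6: (1-0.433)·(3.64,-3.16) + 0.433·(2,0.16) = (2.9299,-1.7224)
Perimeter = Σ |v_{i+1} − v_i|:
  edge 1→2: √(-1.8105² + 0.9729²) = 2.0554 (running 2.0554)
  edge 2→3: √(-4.9879² + 0.6331²) = 5.0279 (running 7.0833)
  edge 3→4: √(-0.4089² + -4.9077²) = 4.9247 (running 12.0079)
  edge 4→5: √(1.8412² + -1.7967²) = 2.5725 (running 14.5805)
  edge 5→6: √(4.8969² + 0.6626²) = 4.9415 (running 19.5220)
  edge 6→1: √(0.4692² + 4.4358²) = 4.4605 (running 23.9825)
Perimeter = 23.9825

Perimeter at t=0.433: 23.9825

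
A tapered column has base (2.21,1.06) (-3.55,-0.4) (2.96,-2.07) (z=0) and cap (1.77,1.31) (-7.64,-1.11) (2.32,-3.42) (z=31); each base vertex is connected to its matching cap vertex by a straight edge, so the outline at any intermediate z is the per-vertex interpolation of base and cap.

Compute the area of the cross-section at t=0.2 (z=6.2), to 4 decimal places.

Area at t=0.2: 11.7817

Cross-section at t=0.2: each vertex is (1-t)·p0[i] + t·p1[i].
  v1: (1-0.2)·(2.21,1.06) + 0.2·(1.77,1.31) = (2.1220,1.1100)
  v2: (1-0.2)·(-3.55,-0.4) + 0.2·(-7.64,-1.11) = (-4.3680,-0.5420)
  v3: (1-0.2)·(2.96,-2.07) + 0.2·(2.32,-3.42) = (2.8320,-2.3400)
Shoelace sum Σ(x_i·y_{i+1} − x_{i+1}·y_i):
  i=1: 2.1220·-0.5420 − -4.3680·1.1100 = +3.6984 (running +3.6984)
  i=2: -4.3680·-2.3400 − 2.8320·-0.5420 = +11.7561 (running +15.4544)
  i=3: 2.8320·1.1100 − 2.1220·-2.3400 = +8.1090 (running +23.5634)
Area = |Σ|/2 = |23.5634|/2 = 11.7817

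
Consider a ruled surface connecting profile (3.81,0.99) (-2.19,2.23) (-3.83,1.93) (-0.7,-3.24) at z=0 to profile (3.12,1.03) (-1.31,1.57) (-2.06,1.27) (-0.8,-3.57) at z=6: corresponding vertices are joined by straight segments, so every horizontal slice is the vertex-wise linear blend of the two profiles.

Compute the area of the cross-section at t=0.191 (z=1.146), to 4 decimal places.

Area at t=0.191: 18.8591

Cross-section at t=0.191: each vertex is (1-t)·p0[i] + t·p1[i].
  v1: (1-0.191)·(3.81,0.99) + 0.191·(3.12,1.03) = (3.6782,0.9976)
  v2: (1-0.191)·(-2.19,2.23) + 0.191·(-1.31,1.57) = (-2.0219,2.1039)
  v3: (1-0.191)·(-3.83,1.93) + 0.191·(-2.06,1.27) = (-3.4919,1.8039)
  v4: (1-0.191)·(-0.7,-3.24) + 0.191·(-0.8,-3.57) = (-0.7191,-3.3030)
Shoelace sum Σ(x_i·y_{i+1} − x_{i+1}·y_i):
  i=1: 3.6782·2.1039 − -2.0219·0.9976 = +9.7559 (running +9.7559)
  i=2: -2.0219·1.8039 − -3.4919·2.1039 = +3.6994 (running +13.4553)
  i=3: -3.4919·-3.3030 − -0.7191·1.8039 = +12.8312 (running +26.2864)
  i=4: -0.7191·0.9976 − 3.6782·-3.3030 = +11.4318 (running +37.7183)
Area = |Σ|/2 = |37.7183|/2 = 18.8591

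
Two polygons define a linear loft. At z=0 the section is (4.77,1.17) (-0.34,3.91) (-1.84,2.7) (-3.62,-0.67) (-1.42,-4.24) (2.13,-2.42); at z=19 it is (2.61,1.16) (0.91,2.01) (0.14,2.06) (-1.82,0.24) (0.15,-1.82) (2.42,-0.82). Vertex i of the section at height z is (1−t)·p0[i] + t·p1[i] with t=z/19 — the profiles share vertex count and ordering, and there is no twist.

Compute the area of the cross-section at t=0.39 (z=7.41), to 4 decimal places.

Cross-section at t=0.39: each vertex is (1-t)·p0[i] + t·p1[i].
  v1: (1-0.39)·(4.77,1.17) + 0.39·(2.61,1.16) = (3.9276,1.1661)
  v2: (1-0.39)·(-0.34,3.91) + 0.39·(0.91,2.01) = (0.1475,3.1690)
  v3: (1-0.39)·(-1.84,2.7) + 0.39·(0.14,2.06) = (-1.0678,2.4504)
  v4: (1-0.39)·(-3.62,-0.67) + 0.39·(-1.82,0.24) = (-2.9180,-0.3151)
  v5: (1-0.39)·(-1.42,-4.24) + 0.39·(0.15,-1.82) = (-0.8077,-3.2962)
  v6: (1-0.39)·(2.13,-2.42) + 0.39·(2.42,-0.82) = (2.2431,-1.7960)
Shoelace sum Σ(x_i·y_{i+1} − x_{i+1}·y_i):
  i=1: 3.9276·3.1690 − 0.1475·1.1661 = +12.2746 (running +12.2746)
  i=2: 0.1475·2.4504 − -1.0678·3.1690 = +3.7453 (running +16.0199)
  i=3: -1.0678·-0.3151 − -2.9180·2.4504 = +7.4867 (running +23.5066)
  i=4: -2.9180·-3.2962 − -0.8077·-0.3151 = +9.3638 (running +32.8704)
  i=5: -0.8077·-1.7960 − 2.2431·-3.2962 = +8.8443 (running +41.7147)
  i=6: 2.2431·1.1661 − 3.9276·-1.7960 = +9.6696 (running +51.3844)
Area = |Σ|/2 = |51.3844|/2 = 25.6922

Area at t=0.39: 25.6922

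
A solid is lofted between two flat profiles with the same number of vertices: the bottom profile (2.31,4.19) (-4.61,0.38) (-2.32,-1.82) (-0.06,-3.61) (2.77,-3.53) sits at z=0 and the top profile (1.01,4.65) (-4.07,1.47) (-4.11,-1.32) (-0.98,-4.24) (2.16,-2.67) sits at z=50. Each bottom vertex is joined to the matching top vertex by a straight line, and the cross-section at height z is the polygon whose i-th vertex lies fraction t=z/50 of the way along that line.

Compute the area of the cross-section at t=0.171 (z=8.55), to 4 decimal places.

Area at t=0.171: 34.1316

Cross-section at t=0.171: each vertex is (1-t)·p0[i] + t·p1[i].
  v1: (1-0.171)·(2.31,4.19) + 0.171·(1.01,4.65) = (2.0877,4.2687)
  v2: (1-0.171)·(-4.61,0.38) + 0.171·(-4.07,1.47) = (-4.5177,0.5664)
  v3: (1-0.171)·(-2.32,-1.82) + 0.171·(-4.11,-1.32) = (-2.6261,-1.7345)
  v4: (1-0.171)·(-0.06,-3.61) + 0.171·(-0.98,-4.24) = (-0.2173,-3.7177)
  v5: (1-0.171)·(2.77,-3.53) + 0.171·(2.16,-2.67) = (2.6657,-3.3829)
Shoelace sum Σ(x_i·y_{i+1} − x_{i+1}·y_i):
  i=1: 2.0877·0.5664 − -4.5177·4.2687 = +20.4668 (running +20.4668)
  i=2: -4.5177·-1.7345 − -2.6261·0.5664 = +9.3233 (running +29.7901)
  i=3: -2.6261·-3.7177 − -0.2173·-1.7345 = +9.3862 (running +39.1762)
  i=4: -0.2173·-3.3829 − 2.6657·-3.7177 = +10.6455 (running +49.8217)
  i=5: 2.6657·4.2687 − 2.0877·-3.3829 = +18.4415 (running +68.2632)
Area = |Σ|/2 = |68.2632|/2 = 34.1316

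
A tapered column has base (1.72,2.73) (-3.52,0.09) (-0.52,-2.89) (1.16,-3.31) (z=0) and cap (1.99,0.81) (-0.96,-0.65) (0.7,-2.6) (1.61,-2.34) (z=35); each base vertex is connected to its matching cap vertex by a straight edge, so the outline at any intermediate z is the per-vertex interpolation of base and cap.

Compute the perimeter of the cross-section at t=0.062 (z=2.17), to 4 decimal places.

Cross-section at t=0.062: each vertex is (1-t)·p0[i] + t·p1[i].
  v1: (1-0.062)·(1.72,2.73) + 0.062·(1.99,0.81) = (1.7367,2.6110)
  v2: (1-0.062)·(-3.52,0.09) + 0.062·(-0.96,-0.65) = (-3.3613,0.0441)
  v3: (1-0.062)·(-0.52,-2.89) + 0.062·(0.7,-2.6) = (-0.4444,-2.8720)
  v4: (1-0.062)·(1.16,-3.31) + 0.062·(1.61,-2.34) = (1.1879,-3.2499)
Perimeter = Σ |v_{i+1} − v_i|:
  edge 1→2: √(-5.0980² + -2.5668²) = 5.7078 (running 5.7078)
  edge 2→3: √(2.9169² + -2.9161²) = 4.1246 (running 9.8324)
  edge 3→4: √(1.6323² + -0.3778²) = 1.6754 (running 11.5078)
  edge 4→1: √(0.5488² + 5.8608²) = 5.8865 (running 17.3942)
Perimeter = 17.3942

Perimeter at t=0.062: 17.3942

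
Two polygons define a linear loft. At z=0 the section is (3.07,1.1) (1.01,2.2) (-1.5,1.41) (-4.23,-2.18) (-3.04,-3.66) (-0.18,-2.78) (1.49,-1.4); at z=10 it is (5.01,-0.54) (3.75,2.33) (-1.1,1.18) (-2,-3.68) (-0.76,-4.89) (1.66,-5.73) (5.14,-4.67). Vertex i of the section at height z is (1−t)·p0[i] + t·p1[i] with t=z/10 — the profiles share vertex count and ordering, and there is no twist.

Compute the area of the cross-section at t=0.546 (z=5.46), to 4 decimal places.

Cross-section at t=0.546: each vertex is (1-t)·p0[i] + t·p1[i].
  v1: (1-0.546)·(3.07,1.1) + 0.546·(5.01,-0.54) = (4.1292,0.2046)
  v2: (1-0.546)·(1.01,2.2) + 0.546·(3.75,2.33) = (2.5060,2.2710)
  v3: (1-0.546)·(-1.5,1.41) + 0.546·(-1.1,1.18) = (-1.2816,1.2844)
  v4: (1-0.546)·(-4.23,-2.18) + 0.546·(-2,-3.68) = (-3.0124,-2.9990)
  v5: (1-0.546)·(-3.04,-3.66) + 0.546·(-0.76,-4.89) = (-1.7951,-4.3316)
  v6: (1-0.546)·(-0.18,-2.78) + 0.546·(1.66,-5.73) = (0.8246,-4.3907)
  v7: (1-0.546)·(1.49,-1.4) + 0.546·(5.14,-4.67) = (3.4829,-3.1854)
Shoelace sum Σ(x_i·y_{i+1} − x_{i+1}·y_i):
  i=1: 4.1292·2.2710 − 2.5060·0.2046 = +8.8648 (running +8.8648)
  i=2: 2.5060·1.2844 − -1.2816·2.2710 = +6.1293 (running +14.9941)
  i=3: -1.2816·-2.9990 − -3.0124·1.2844 = +7.7127 (running +22.7068)
  i=4: -3.0124·-4.3316 − -1.7951·-2.9990 = +7.6650 (running +30.3718)
  i=5: -1.7951·-4.3907 − 0.8246·-4.3316 = +11.4538 (running +41.8256)
  i=6: 0.8246·-3.1854 − 3.4829·-4.3907 = +12.6655 (running +54.4912)
  i=7: 3.4829·0.2046 − 4.1292·-3.1854 = +13.8658 (running +68.3570)
Area = |Σ|/2 = |68.3570|/2 = 34.1785

Area at t=0.546: 34.1785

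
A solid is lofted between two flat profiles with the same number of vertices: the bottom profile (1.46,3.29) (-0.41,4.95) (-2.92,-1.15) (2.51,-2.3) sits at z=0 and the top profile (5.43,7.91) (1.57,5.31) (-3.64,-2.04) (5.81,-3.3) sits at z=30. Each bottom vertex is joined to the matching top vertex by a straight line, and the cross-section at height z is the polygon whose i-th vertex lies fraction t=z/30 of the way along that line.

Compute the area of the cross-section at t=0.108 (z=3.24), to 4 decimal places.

Cross-section at t=0.108: each vertex is (1-t)·p0[i] + t·p1[i].
  v1: (1-0.108)·(1.46,3.29) + 0.108·(5.43,7.91) = (1.8888,3.7890)
  v2: (1-0.108)·(-0.41,4.95) + 0.108·(1.57,5.31) = (-0.1962,4.9889)
  v3: (1-0.108)·(-2.92,-1.15) + 0.108·(-3.64,-2.04) = (-2.9978,-1.2461)
  v4: (1-0.108)·(2.51,-2.3) + 0.108·(5.81,-3.3) = (2.8664,-2.4080)
Shoelace sum Σ(x_i·y_{i+1} − x_{i+1}·y_i):
  i=1: 1.8888·4.9889 − -0.1962·3.7890 = +10.1660 (running +10.1660)
  i=2: -0.1962·-1.2461 − -2.9978·4.9889 = +15.1999 (running +25.3659)
  i=3: -2.9978·-2.4080 − 2.8664·-1.2461 = +10.7905 (running +36.1564)
  i=4: 2.8664·3.7890 − 1.8888·-2.4080 = +15.4088 (running +51.5652)
Area = |Σ|/2 = |51.5652|/2 = 25.7826

Area at t=0.108: 25.7826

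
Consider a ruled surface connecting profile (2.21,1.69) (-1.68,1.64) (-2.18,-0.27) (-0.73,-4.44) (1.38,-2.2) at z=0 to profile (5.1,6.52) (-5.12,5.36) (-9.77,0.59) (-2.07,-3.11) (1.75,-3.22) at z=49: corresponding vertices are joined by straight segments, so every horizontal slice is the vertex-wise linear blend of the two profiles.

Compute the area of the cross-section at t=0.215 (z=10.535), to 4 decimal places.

Cross-section at t=0.215: each vertex is (1-t)·p0[i] + t·p1[i].
  v1: (1-0.215)·(2.21,1.69) + 0.215·(5.1,6.52) = (2.8313,2.7285)
  v2: (1-0.215)·(-1.68,1.64) + 0.215·(-5.12,5.36) = (-2.4196,2.4398)
  v3: (1-0.215)·(-2.18,-0.27) + 0.215·(-9.77,0.59) = (-3.8118,-0.0851)
  v4: (1-0.215)·(-0.73,-4.44) + 0.215·(-2.07,-3.11) = (-1.0181,-4.1540)
  v5: (1-0.215)·(1.38,-2.2) + 0.215·(1.75,-3.22) = (1.4595,-2.4193)
Shoelace sum Σ(x_i·y_{i+1} − x_{i+1}·y_i):
  i=1: 2.8313·2.4398 − -2.4196·2.7285 = +13.5097 (running +13.5097)
  i=2: -2.4196·-0.0851 − -3.8118·2.4398 = +9.5061 (running +23.0157)
  i=3: -3.8118·-4.1540 − -1.0181·-0.0851 = +15.7480 (running +38.7637)
  i=4: -1.0181·-2.4193 − 1.4595·-4.1540 = +8.5261 (running +47.2899)
  i=5: 1.4595·2.7285 − 2.8313·-2.4193 = +10.8322 (running +58.1220)
Area = |Σ|/2 = |58.1220|/2 = 29.0610

Area at t=0.215: 29.0610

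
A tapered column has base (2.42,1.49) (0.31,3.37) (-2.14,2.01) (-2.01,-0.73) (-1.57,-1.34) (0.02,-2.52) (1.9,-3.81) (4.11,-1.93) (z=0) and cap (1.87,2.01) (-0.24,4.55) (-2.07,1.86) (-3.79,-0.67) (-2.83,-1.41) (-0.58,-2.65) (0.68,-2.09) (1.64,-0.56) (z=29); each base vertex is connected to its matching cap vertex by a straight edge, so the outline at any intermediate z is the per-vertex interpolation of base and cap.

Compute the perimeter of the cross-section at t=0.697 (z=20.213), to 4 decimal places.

Cross-section at t=0.697: each vertex is (1-t)·p0[i] + t·p1[i].
  v1: (1-0.697)·(2.42,1.49) + 0.697·(1.87,2.01) = (2.0367,1.8524)
  v2: (1-0.697)·(0.31,3.37) + 0.697·(-0.24,4.55) = (-0.0733,4.1925)
  v3: (1-0.697)·(-2.14,2.01) + 0.697·(-2.07,1.86) = (-2.0912,1.9055)
  v4: (1-0.697)·(-2.01,-0.73) + 0.697·(-3.79,-0.67) = (-3.2507,-0.6882)
  v5: (1-0.697)·(-1.57,-1.34) + 0.697·(-2.83,-1.41) = (-2.4482,-1.3888)
  v6: (1-0.697)·(0.02,-2.52) + 0.697·(-0.58,-2.65) = (-0.3982,-2.6106)
  v7: (1-0.697)·(1.9,-3.81) + 0.697·(0.68,-2.09) = (1.0497,-2.6112)
  v8: (1-0.697)·(4.11,-1.93) + 0.697·(1.64,-0.56) = (2.3884,-0.9751)
Perimeter = Σ |v_{i+1} − v_i|:
  edge 1→2: √(-2.1100² + 2.3400²) = 3.1508 (running 3.1508)
  edge 2→3: √(-2.0179² + -2.2870²) = 3.0499 (running 6.2008)
  edge 3→4: √(-1.1595² + -2.5936²) = 2.8410 (running 9.0418)
  edge 4→5: √(0.8024² + -0.7006²) = 1.0653 (running 10.1070)
  edge 5→6: √(2.0500² + -1.2218²) = 2.3865 (running 12.4935)
  edge 6→7: √(1.4479² + -0.0006²) = 1.4479 (running 13.9414)
  edge 7→8: √(1.3388² + 1.6361²) = 2.1140 (running 16.0554)
  edge 8→1: √(-0.3518² + 2.8276²) = 2.8493 (running 18.9047)
Perimeter = 18.9047

Perimeter at t=0.697: 18.9047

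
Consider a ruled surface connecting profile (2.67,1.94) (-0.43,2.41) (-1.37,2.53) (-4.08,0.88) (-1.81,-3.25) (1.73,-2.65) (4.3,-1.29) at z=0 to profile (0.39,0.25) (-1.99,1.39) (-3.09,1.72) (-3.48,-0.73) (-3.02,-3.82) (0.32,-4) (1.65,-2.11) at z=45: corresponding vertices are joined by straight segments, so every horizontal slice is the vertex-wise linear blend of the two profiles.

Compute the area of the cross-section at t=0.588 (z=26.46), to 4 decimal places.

Area at t=0.588: 25.4713

Cross-section at t=0.588: each vertex is (1-t)·p0[i] + t·p1[i].
  v1: (1-0.588)·(2.67,1.94) + 0.588·(0.39,0.25) = (1.3294,0.9463)
  v2: (1-0.588)·(-0.43,2.41) + 0.588·(-1.99,1.39) = (-1.3473,1.8102)
  v3: (1-0.588)·(-1.37,2.53) + 0.588·(-3.09,1.72) = (-2.3814,2.0537)
  v4: (1-0.588)·(-4.08,0.88) + 0.588·(-3.48,-0.73) = (-3.7272,-0.0667)
  v5: (1-0.588)·(-1.81,-3.25) + 0.588·(-3.02,-3.82) = (-2.5215,-3.5852)
  v6: (1-0.588)·(1.73,-2.65) + 0.588·(0.32,-4) = (0.9009,-3.4438)
  v7: (1-0.588)·(4.3,-1.29) + 0.588·(1.65,-2.11) = (2.7418,-1.7722)
Shoelace sum Σ(x_i·y_{i+1} − x_{i+1}·y_i):
  i=1: 1.3294·1.8102 − -1.3473·0.9463 = +3.6814 (running +3.6814)
  i=2: -1.3473·2.0537 − -2.3814·1.8102 = +1.5439 (running +5.2253)
  i=3: -2.3814·-0.0667 − -3.7272·2.0537 = +7.8134 (running +13.0387)
  i=4: -3.7272·-3.5852 − -2.5215·-0.0667 = +13.1945 (running +26.2332)
  i=5: -2.5215·-3.4438 − 0.9009·-3.5852 = +11.9134 (running +38.1466)
  i=6: 0.9009·-1.7722 − 2.7418·-3.4438 = +7.8456 (running +45.9922)
  i=7: 2.7418·0.9463 − 1.3294·-1.7722 = +4.9503 (running +50.9426)
Area = |Σ|/2 = |50.9426|/2 = 25.4713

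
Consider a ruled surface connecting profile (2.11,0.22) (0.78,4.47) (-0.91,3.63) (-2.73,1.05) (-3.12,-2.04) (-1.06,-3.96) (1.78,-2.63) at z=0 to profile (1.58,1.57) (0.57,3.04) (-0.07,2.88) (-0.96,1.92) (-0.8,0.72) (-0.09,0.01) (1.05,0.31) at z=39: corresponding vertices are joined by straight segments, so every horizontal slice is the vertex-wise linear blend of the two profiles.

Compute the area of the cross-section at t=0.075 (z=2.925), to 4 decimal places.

Cross-section at t=0.075: each vertex is (1-t)·p0[i] + t·p1[i].
  v1: (1-0.075)·(2.11,0.22) + 0.075·(1.58,1.57) = (2.0702,0.3213)
  v2: (1-0.075)·(0.78,4.47) + 0.075·(0.57,3.04) = (0.7642,4.3628)
  v3: (1-0.075)·(-0.91,3.63) + 0.075·(-0.07,2.88) = (-0.8470,3.5738)
  v4: (1-0.075)·(-2.73,1.05) + 0.075·(-0.96,1.92) = (-2.5973,1.1153)
  v5: (1-0.075)·(-3.12,-2.04) + 0.075·(-0.8,0.72) = (-2.9460,-1.8330)
  v6: (1-0.075)·(-1.06,-3.96) + 0.075·(-0.09,0.01) = (-0.9873,-3.6623)
  v7: (1-0.075)·(1.78,-2.63) + 0.075·(1.05,0.31) = (1.7253,-2.4095)
Shoelace sum Σ(x_i·y_{i+1} − x_{i+1}·y_i):
  i=1: 2.0702·4.3628 − 0.7642·0.3213 = +8.7865 (running +8.7865)
  i=2: 0.7642·3.5738 − -0.8470·4.3628 = +6.4265 (running +15.2130)
  i=3: -0.8470·1.1153 − -2.5973·3.5738 = +8.3373 (running +23.5503)
  i=4: -2.5973·-1.8330 − -2.9460·1.1153 = +8.0463 (running +31.5965)
  i=5: -2.9460·-3.6623 − -0.9873·-1.8330 = +8.9794 (running +40.5759)
  i=6: -0.9873·-2.4095 − 1.7253·-3.6623 = +8.6971 (running +49.2730)
  i=7: 1.7253·0.3213 − 2.0702·-2.4095 = +5.5425 (running +54.8155)
Area = |Σ|/2 = |54.8155|/2 = 27.4077

Area at t=0.075: 27.4077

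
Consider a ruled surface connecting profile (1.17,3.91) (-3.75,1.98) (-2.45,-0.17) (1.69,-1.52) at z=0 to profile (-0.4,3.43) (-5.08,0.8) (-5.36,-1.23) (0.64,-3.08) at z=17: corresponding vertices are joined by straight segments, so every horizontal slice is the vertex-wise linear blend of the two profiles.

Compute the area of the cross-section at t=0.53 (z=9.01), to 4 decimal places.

Area at t=0.53: 20.2732

Cross-section at t=0.53: each vertex is (1-t)·p0[i] + t·p1[i].
  v1: (1-0.53)·(1.17,3.91) + 0.53·(-0.4,3.43) = (0.3379,3.6556)
  v2: (1-0.53)·(-3.75,1.98) + 0.53·(-5.08,0.8) = (-4.4549,1.3546)
  v3: (1-0.53)·(-2.45,-0.17) + 0.53·(-5.36,-1.23) = (-3.9923,-0.7318)
  v4: (1-0.53)·(1.69,-1.52) + 0.53·(0.64,-3.08) = (1.1335,-2.3468)
Shoelace sum Σ(x_i·y_{i+1} − x_{i+1}·y_i):
  i=1: 0.3379·1.3546 − -4.4549·3.6556 = +16.7431 (running +16.7431)
  i=2: -4.4549·-0.7318 − -3.9923·1.3546 = +8.6681 (running +25.4111)
  i=3: -3.9923·-2.3468 − 1.1335·-0.7318 = +10.1986 (running +35.6097)
  i=4: 1.1335·3.6556 − 0.3379·-2.3468 = +4.9366 (running +40.5463)
Area = |Σ|/2 = |40.5463|/2 = 20.2732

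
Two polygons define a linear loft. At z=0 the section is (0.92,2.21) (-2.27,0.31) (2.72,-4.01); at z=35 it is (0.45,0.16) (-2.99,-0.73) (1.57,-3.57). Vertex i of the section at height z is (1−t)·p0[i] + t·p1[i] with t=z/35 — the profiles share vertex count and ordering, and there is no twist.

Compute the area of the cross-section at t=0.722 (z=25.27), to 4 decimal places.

Cross-section at t=0.722: each vertex is (1-t)·p0[i] + t·p1[i].
  v1: (1-0.722)·(0.92,2.21) + 0.722·(0.45,0.16) = (0.5807,0.7299)
  v2: (1-0.722)·(-2.27,0.31) + 0.722·(-2.99,-0.73) = (-2.7898,-0.4409)
  v3: (1-0.722)·(2.72,-4.01) + 0.722·(1.57,-3.57) = (1.8897,-3.6923)
Shoelace sum Σ(x_i·y_{i+1} − x_{i+1}·y_i):
  i=1: 0.5807·-0.4409 − -2.7898·0.7299 = +1.7803 (running +1.7803)
  i=2: -2.7898·-3.6923 − 1.8897·-0.4409 = +11.1341 (running +12.9144)
  i=3: 1.8897·0.7299 − 0.5807·-3.6923 = +3.5233 (running +16.4377)
Area = |Σ|/2 = |16.4377|/2 = 8.2188

Area at t=0.722: 8.2188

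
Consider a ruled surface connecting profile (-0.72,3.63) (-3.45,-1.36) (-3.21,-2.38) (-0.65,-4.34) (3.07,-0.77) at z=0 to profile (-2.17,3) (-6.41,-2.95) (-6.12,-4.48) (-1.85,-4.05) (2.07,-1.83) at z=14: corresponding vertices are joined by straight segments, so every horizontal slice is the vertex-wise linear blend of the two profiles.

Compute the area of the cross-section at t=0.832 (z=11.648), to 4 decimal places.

Cross-section at t=0.832: each vertex is (1-t)·p0[i] + t·p1[i].
  v1: (1-0.832)·(-0.72,3.63) + 0.832·(-2.17,3) = (-1.9264,3.1058)
  v2: (1-0.832)·(-3.45,-1.36) + 0.832·(-6.41,-2.95) = (-5.9127,-2.6829)
  v3: (1-0.832)·(-3.21,-2.38) + 0.832·(-6.12,-4.48) = (-5.6311,-4.1272)
  v4: (1-0.832)·(-0.65,-4.34) + 0.832·(-1.85,-4.05) = (-1.6484,-4.0987)
  v5: (1-0.832)·(3.07,-0.77) + 0.832·(2.07,-1.83) = (2.2380,-1.6519)
Shoelace sum Σ(x_i·y_{i+1} − x_{i+1}·y_i):
  i=1: -1.9264·-2.6829 − -5.9127·3.1058 = +23.5323 (running +23.5323)
  i=2: -5.9127·-4.1272 − -5.6311·-2.6829 = +9.2954 (running +32.8276)
  i=3: -5.6311·-4.0987 − -1.6484·-4.1272 = +16.2771 (running +49.1047)
  i=4: -1.6484·-1.6519 − 2.2380·-4.0987 = +11.8960 (running +61.0007)
  i=5: 2.2380·3.1058 − -1.9264·-1.6519 = +3.7686 (running +64.7693)
Area = |Σ|/2 = |64.7693|/2 = 32.3847

Area at t=0.832: 32.3847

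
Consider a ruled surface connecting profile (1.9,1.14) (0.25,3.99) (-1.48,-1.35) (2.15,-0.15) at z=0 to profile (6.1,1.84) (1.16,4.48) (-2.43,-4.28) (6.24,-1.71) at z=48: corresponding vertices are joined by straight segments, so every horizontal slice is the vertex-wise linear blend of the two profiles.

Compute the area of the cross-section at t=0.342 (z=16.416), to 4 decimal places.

Area at t=0.342: 18.0188

Cross-section at t=0.342: each vertex is (1-t)·p0[i] + t·p1[i].
  v1: (1-0.342)·(1.9,1.14) + 0.342·(6.1,1.84) = (3.3364,1.3794)
  v2: (1-0.342)·(0.25,3.99) + 0.342·(1.16,4.48) = (0.5612,4.1576)
  v3: (1-0.342)·(-1.48,-1.35) + 0.342·(-2.43,-4.28) = (-1.8049,-2.3521)
  v4: (1-0.342)·(2.15,-0.15) + 0.342·(6.24,-1.71) = (3.5488,-0.6835)
Shoelace sum Σ(x_i·y_{i+1} − x_{i+1}·y_i):
  i=1: 3.3364·4.1576 − 0.5612·1.3794 = +13.0972 (running +13.0972)
  i=2: 0.5612·-2.3521 − -1.8049·4.1576 = +6.1840 (running +19.2812)
  i=3: -1.8049·-0.6835 − 3.5488·-2.3521 = +9.5806 (running +28.8618)
  i=4: 3.5488·1.3794 − 3.3364·-0.6835 = +7.1757 (running +36.0375)
Area = |Σ|/2 = |36.0375|/2 = 18.0188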